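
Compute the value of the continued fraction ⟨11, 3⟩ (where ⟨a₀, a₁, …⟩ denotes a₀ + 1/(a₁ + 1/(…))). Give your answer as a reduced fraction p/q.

34/3

a_0 = 11: 11/1
a_1 = 3: 34/3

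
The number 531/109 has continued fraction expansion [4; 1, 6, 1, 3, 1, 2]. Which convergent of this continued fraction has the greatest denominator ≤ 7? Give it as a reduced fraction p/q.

34/7

a_0 = 4: 4/1  (≤ bound)
a_1 = 1: 5/1  (≤ bound)
a_2 = 6: 34/7  (≤ bound)
a_3 = 1: 39/8  (> 7, stop)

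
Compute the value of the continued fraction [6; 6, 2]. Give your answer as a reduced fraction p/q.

Start with 2.
6 + 1/(2/1) = 6 + 1/2 = 13/2
6 + 1/(13/2) = 6 + 2/13 = 80/13

80/13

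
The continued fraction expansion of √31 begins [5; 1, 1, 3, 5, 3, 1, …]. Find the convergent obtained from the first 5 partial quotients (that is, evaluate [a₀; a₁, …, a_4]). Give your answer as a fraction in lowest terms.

206/37

Start with 5.
3 + 1/(5/1) = 3 + 1/5 = 16/5
1 + 1/(16/5) = 1 + 5/16 = 21/16
1 + 1/(21/16) = 1 + 16/21 = 37/21
5 + 1/(37/21) = 5 + 21/37 = 206/37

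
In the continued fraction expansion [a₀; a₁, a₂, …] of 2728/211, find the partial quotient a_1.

1

2728 = 12·211 + 196, so a_0 = 12
211 = 1·196 + 15, so a_1 = 1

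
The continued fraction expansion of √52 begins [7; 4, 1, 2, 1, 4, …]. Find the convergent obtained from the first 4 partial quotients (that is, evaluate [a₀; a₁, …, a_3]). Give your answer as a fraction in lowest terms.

101/14

a_0 = 7: 7/1
a_1 = 4: 29/4
a_2 = 1: 36/5
a_3 = 2: 101/14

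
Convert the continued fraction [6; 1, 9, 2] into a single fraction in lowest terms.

Build up convergents one term at a time:
a_0 = 6: 6/1
a_1 = 1: 7/1
a_2 = 9: 69/10
a_3 = 2: 145/21

145/21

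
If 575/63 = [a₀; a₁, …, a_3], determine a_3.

7

⌊575/63⌋ = 9, remainder 8
⌊63/8⌋ = 7, remainder 7
⌊8/7⌋ = 1, remainder 1
⌊7/1⌋ = 7, remainder 0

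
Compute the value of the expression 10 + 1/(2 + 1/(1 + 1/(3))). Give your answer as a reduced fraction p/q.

a_0 = 10: 10/1
a_1 = 2: 21/2
a_2 = 1: 31/3
a_3 = 3: 114/11

114/11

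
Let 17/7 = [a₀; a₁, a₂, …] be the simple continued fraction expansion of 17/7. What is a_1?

2

17 ÷ 7 → quotient 2, remainder 3
7 ÷ 3 → quotient 2, remainder 1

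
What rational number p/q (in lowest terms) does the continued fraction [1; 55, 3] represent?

169/166

Build up convergents one term at a time:
a_0 = 1: 1/1
a_1 = 55: 56/55
a_2 = 3: 169/166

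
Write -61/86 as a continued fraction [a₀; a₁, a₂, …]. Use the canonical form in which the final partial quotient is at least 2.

Repeatedly divide and take the remainder:
⌊-61/86⌋ = -1, remainder 25
⌊86/25⌋ = 3, remainder 11
⌊25/11⌋ = 2, remainder 3
⌊11/3⌋ = 3, remainder 2
⌊3/2⌋ = 1, remainder 1
⌊2/1⌋ = 2, remainder 0

[-1; 3, 2, 3, 1, 2]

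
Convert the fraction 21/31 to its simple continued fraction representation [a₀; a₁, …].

[0; 1, 2, 10]

21 ÷ 31 → quotient 0, remainder 21
31 ÷ 21 → quotient 1, remainder 10
21 ÷ 10 → quotient 2, remainder 1
10 ÷ 1 → quotient 10, remainder 0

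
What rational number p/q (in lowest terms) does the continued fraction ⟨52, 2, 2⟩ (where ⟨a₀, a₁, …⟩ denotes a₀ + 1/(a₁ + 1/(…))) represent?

262/5

a_0 = 52: 52/1
a_1 = 2: 105/2
a_2 = 2: 262/5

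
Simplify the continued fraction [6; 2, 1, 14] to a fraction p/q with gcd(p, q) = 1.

279/44

Build up convergents one term at a time:
a_0 = 6: 6/1
a_1 = 2: 13/2
a_2 = 1: 19/3
a_3 = 14: 279/44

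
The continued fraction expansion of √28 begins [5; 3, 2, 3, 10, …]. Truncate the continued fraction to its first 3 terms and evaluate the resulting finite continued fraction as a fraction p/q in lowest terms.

37/7

a_0 = 5: 5/1
a_1 = 3: 16/3
a_2 = 2: 37/7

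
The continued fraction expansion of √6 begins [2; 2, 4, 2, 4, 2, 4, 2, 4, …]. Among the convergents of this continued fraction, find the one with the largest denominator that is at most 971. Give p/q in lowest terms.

a_0 = 2: 2/1  (≤ bound)
a_1 = 2: 5/2  (≤ bound)
a_2 = 4: 22/9  (≤ bound)
a_3 = 2: 49/20  (≤ bound)
a_4 = 4: 218/89  (≤ bound)
a_5 = 2: 485/198  (≤ bound)
a_6 = 4: 2158/881  (≤ bound)
a_7 = 2: 4801/1960  (> 971, stop)

2158/881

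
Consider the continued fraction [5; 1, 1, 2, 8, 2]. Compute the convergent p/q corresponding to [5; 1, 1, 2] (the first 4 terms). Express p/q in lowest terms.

28/5

Start with 2.
1 + 1/(2/1) = 1 + 1/2 = 3/2
1 + 1/(3/2) = 1 + 2/3 = 5/3
5 + 1/(5/3) = 5 + 3/5 = 28/5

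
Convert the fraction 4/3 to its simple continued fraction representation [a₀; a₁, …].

[1; 3]

Apply division with remainder until the remainder is 0:
4 ÷ 3 → quotient 1, remainder 1
3 ÷ 1 → quotient 3, remainder 0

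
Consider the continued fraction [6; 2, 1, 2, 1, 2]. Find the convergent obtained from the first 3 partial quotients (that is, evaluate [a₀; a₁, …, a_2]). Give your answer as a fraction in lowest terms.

Collapse the nested fraction from the inside out:
Start with 1.
2 + 1/(1/1) = 2 + 1/1 = 3/1
6 + 1/(3/1) = 6 + 1/3 = 19/3

19/3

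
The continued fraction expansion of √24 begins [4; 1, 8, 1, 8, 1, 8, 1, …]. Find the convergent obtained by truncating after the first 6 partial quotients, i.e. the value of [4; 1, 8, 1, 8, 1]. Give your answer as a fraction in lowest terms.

Start with 1.
8 + 1/(1/1) = 8 + 1/1 = 9/1
1 + 1/(9/1) = 1 + 1/9 = 10/9
8 + 1/(10/9) = 8 + 9/10 = 89/10
1 + 1/(89/10) = 1 + 10/89 = 99/89
4 + 1/(99/89) = 4 + 89/99 = 485/99

485/99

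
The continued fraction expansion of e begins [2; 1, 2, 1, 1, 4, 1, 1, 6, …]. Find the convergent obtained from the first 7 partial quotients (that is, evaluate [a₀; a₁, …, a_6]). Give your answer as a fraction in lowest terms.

a_0 = 2: 2/1
a_1 = 1: 3/1
a_2 = 2: 8/3
a_3 = 1: 11/4
a_4 = 1: 19/7
a_5 = 4: 87/32
a_6 = 1: 106/39

106/39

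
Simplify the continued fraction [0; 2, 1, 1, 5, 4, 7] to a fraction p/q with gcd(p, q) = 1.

a_0 = 0: 0/1
a_1 = 2: 1/2
a_2 = 1: 1/3
a_3 = 1: 2/5
a_4 = 5: 11/28
a_5 = 4: 46/117
a_6 = 7: 333/847

333/847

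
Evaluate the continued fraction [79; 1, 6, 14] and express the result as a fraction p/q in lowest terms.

Start with 14.
6 + 1/(14/1) = 6 + 1/14 = 85/14
1 + 1/(85/14) = 1 + 14/85 = 99/85
79 + 1/(99/85) = 79 + 85/99 = 7906/99

7906/99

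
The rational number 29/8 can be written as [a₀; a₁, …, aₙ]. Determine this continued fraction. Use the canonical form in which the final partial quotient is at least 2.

[3; 1, 1, 1, 2]

Apply division with remainder until the remainder is 0:
⌊29/8⌋ = 3, remainder 5
⌊8/5⌋ = 1, remainder 3
⌊5/3⌋ = 1, remainder 2
⌊3/2⌋ = 1, remainder 1
⌊2/1⌋ = 2, remainder 0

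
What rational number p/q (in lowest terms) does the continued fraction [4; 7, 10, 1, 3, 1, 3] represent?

6021/1454

Build up convergents one term at a time:
a_0 = 4: 4/1
a_1 = 7: 29/7
a_2 = 10: 294/71
a_3 = 1: 323/78
a_4 = 3: 1263/305
a_5 = 1: 1586/383
a_6 = 3: 6021/1454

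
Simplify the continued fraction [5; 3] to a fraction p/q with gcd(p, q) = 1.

16/3

Start with 3.
5 + 1/(3/1) = 5 + 1/3 = 16/3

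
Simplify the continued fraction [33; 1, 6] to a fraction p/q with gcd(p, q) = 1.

Start with 6.
1 + 1/(6/1) = 1 + 1/6 = 7/6
33 + 1/(7/6) = 33 + 6/7 = 237/7

237/7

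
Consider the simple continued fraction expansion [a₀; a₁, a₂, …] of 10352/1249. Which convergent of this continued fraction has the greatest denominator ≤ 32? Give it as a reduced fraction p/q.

58/7

a_0 = 8: 8/1  (≤ bound)
a_1 = 3: 25/3  (≤ bound)
a_2 = 2: 58/7  (≤ bound)
a_3 = 7: 431/52  (> 32, stop)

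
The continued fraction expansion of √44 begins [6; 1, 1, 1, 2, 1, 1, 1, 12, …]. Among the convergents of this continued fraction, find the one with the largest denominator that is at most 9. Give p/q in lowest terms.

53/8

a_0 = 6: 6/1  (≤ bound)
a_1 = 1: 7/1  (≤ bound)
a_2 = 1: 13/2  (≤ bound)
a_3 = 1: 20/3  (≤ bound)
a_4 = 2: 53/8  (≤ bound)
a_5 = 1: 73/11  (> 9, stop)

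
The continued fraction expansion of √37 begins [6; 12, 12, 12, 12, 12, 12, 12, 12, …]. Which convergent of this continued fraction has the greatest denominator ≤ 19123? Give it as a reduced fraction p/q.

List convergents until the denominator exceeds the bound:
a_0 = 6: 6/1  (≤ bound)
a_1 = 12: 73/12  (≤ bound)
a_2 = 12: 882/145  (≤ bound)
a_3 = 12: 10657/1752  (≤ bound)
a_4 = 12: 128766/21169  (> 19123, stop)

10657/1752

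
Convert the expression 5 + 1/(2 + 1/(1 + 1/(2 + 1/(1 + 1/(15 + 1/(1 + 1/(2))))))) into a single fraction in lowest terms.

Use the convergent recurrence hₖ = aₖ·hₖ₋₁ + hₖ₋₂ (and likewise for the denominators kₖ):
a_0 = 5: 5/1
a_1 = 2: 11/2
a_2 = 1: 16/3
a_3 = 2: 43/8
a_4 = 1: 59/11
a_5 = 15: 928/173
a_6 = 1: 987/184
a_7 = 2: 2902/541

2902/541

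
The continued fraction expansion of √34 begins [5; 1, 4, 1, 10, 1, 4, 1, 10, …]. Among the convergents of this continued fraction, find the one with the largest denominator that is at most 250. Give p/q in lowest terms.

414/71

List convergents until the denominator exceeds the bound:
a_0 = 5: 5/1  (≤ bound)
a_1 = 1: 6/1  (≤ bound)
a_2 = 4: 29/5  (≤ bound)
a_3 = 1: 35/6  (≤ bound)
a_4 = 10: 379/65  (≤ bound)
a_5 = 1: 414/71  (≤ bound)
a_6 = 4: 2035/349  (> 250, stop)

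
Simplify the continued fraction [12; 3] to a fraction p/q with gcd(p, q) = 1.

37/3

a_0 = 12: 12/1
a_1 = 3: 37/3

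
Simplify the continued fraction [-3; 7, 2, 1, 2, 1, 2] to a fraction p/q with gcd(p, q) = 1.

Use the convergent recurrence hₖ = aₖ·hₖ₋₁ + hₖ₋₂ (and likewise for the denominators kₖ):
a_0 = -3: -3/1
a_1 = 7: -20/7
a_2 = 2: -43/15
a_3 = 1: -63/22
a_4 = 2: -169/59
a_5 = 1: -232/81
a_6 = 2: -633/221

-633/221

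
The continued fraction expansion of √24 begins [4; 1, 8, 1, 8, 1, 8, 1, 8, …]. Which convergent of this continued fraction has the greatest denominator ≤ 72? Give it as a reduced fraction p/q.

49/10

List convergents until the denominator exceeds the bound:
a_0 = 4: 4/1  (≤ bound)
a_1 = 1: 5/1  (≤ bound)
a_2 = 8: 44/9  (≤ bound)
a_3 = 1: 49/10  (≤ bound)
a_4 = 8: 436/89  (> 72, stop)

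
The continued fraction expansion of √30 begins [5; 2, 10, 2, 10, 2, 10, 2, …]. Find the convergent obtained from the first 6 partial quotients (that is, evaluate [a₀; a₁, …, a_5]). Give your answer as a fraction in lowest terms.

a_0 = 5: 5/1
a_1 = 2: 11/2
a_2 = 10: 115/21
a_3 = 2: 241/44
a_4 = 10: 2525/461
a_5 = 2: 5291/966

5291/966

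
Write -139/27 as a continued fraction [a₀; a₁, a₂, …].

-139 = -6·27 + 23, so a_0 = -6
27 = 1·23 + 4, so a_1 = 1
23 = 5·4 + 3, so a_2 = 5
4 = 1·3 + 1, so a_3 = 1
3 = 3·1 + 0, so a_4 = 3

[-6; 1, 5, 1, 3]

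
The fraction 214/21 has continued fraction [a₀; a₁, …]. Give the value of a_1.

5

⌊214/21⌋ = 10, remainder 4
⌊21/4⌋ = 5, remainder 1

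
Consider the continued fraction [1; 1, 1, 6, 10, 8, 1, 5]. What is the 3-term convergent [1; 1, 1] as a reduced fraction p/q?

3/2

a_0 = 1: 1/1
a_1 = 1: 2/1
a_2 = 1: 3/2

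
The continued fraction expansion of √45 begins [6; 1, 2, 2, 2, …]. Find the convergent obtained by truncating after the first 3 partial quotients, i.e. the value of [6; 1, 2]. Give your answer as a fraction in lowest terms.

20/3

a_0 = 6: 6/1
a_1 = 1: 7/1
a_2 = 2: 20/3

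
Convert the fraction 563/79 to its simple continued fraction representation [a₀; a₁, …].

[7; 7, 1, 9]

563 = 7·79 + 10, so a_0 = 7
79 = 7·10 + 9, so a_1 = 7
10 = 1·9 + 1, so a_2 = 1
9 = 9·1 + 0, so a_3 = 9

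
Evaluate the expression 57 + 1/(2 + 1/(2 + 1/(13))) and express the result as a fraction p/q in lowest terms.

3846/67

Collapse the nested fraction from the inside out:
Start with 13.
2 + 1/(13/1) = 2 + 1/13 = 27/13
2 + 1/(27/13) = 2 + 13/27 = 67/27
57 + 1/(67/27) = 57 + 27/67 = 3846/67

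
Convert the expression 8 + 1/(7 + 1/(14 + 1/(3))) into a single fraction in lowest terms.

2475/304

a_0 = 8: 8/1
a_1 = 7: 57/7
a_2 = 14: 806/99
a_3 = 3: 2475/304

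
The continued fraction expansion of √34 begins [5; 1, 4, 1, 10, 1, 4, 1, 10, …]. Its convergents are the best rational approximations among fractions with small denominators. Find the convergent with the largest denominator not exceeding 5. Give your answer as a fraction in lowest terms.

a_0 = 5: 5/1  (≤ bound)
a_1 = 1: 6/1  (≤ bound)
a_2 = 4: 29/5  (≤ bound)
a_3 = 1: 35/6  (> 5, stop)

29/5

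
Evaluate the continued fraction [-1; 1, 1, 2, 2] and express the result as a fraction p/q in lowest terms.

Collapse the nested fraction from the inside out:
Start with 2.
2 + 1/(2/1) = 2 + 1/2 = 5/2
1 + 1/(5/2) = 1 + 2/5 = 7/5
1 + 1/(7/5) = 1 + 5/7 = 12/7
-1 + 1/(12/7) = -1 + 7/12 = -5/12

-5/12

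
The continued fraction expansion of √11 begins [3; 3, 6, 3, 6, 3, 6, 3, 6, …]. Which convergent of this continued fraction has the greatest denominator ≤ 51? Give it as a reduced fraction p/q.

63/19

List convergents until the denominator exceeds the bound:
a_0 = 3: 3/1  (≤ bound)
a_1 = 3: 10/3  (≤ bound)
a_2 = 6: 63/19  (≤ bound)
a_3 = 3: 199/60  (> 51, stop)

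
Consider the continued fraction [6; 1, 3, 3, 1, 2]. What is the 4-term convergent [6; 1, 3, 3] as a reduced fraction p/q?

Compute successive convergents:
a_0 = 6: 6/1
a_1 = 1: 7/1
a_2 = 3: 27/4
a_3 = 3: 88/13

88/13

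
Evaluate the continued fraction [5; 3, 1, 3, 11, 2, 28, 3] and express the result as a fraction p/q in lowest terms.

Start with 3.
28 + 1/(3/1) = 28 + 1/3 = 85/3
2 + 1/(85/3) = 2 + 3/85 = 173/85
11 + 1/(173/85) = 11 + 85/173 = 1988/173
3 + 1/(1988/173) = 3 + 173/1988 = 6137/1988
1 + 1/(6137/1988) = 1 + 1988/6137 = 8125/6137
3 + 1/(8125/6137) = 3 + 6137/8125 = 30512/8125
5 + 1/(30512/8125) = 5 + 8125/30512 = 160685/30512

160685/30512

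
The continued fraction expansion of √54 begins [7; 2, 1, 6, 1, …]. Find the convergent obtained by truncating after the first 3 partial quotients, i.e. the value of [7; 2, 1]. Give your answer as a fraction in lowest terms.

22/3

Start with 1.
2 + 1/(1/1) = 2 + 1/1 = 3/1
7 + 1/(3/1) = 7 + 1/3 = 22/3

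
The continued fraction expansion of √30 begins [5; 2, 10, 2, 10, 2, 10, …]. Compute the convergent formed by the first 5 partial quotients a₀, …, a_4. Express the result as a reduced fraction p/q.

2525/461

a_0 = 5: 5/1
a_1 = 2: 11/2
a_2 = 10: 115/21
a_3 = 2: 241/44
a_4 = 10: 2525/461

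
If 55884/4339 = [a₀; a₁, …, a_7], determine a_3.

3

Run the Euclidean algorithm, recording each quotient:
55884 ÷ 4339 → quotient 12, remainder 3816
4339 ÷ 3816 → quotient 1, remainder 523
3816 ÷ 523 → quotient 7, remainder 155
523 ÷ 155 → quotient 3, remainder 58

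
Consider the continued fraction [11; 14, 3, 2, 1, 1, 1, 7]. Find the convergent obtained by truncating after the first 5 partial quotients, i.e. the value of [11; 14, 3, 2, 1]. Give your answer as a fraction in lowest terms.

Start with 1.
2 + 1/(1/1) = 2 + 1/1 = 3/1
3 + 1/(3/1) = 3 + 1/3 = 10/3
14 + 1/(10/3) = 14 + 3/10 = 143/10
11 + 1/(143/10) = 11 + 10/143 = 1583/143

1583/143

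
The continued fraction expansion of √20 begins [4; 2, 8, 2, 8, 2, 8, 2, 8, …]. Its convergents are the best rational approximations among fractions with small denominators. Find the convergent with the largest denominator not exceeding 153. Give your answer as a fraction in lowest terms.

a_0 = 4: 4/1  (≤ bound)
a_1 = 2: 9/2  (≤ bound)
a_2 = 8: 76/17  (≤ bound)
a_3 = 2: 161/36  (≤ bound)
a_4 = 8: 1364/305  (> 153, stop)

161/36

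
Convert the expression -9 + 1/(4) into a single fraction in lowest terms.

-35/4

Start with 4.
-9 + 1/(4/1) = -9 + 1/4 = -35/4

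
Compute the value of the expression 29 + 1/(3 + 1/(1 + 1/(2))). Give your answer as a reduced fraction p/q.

Work from the innermost term outward:
Start with 2.
1 + 1/(2/1) = 1 + 1/2 = 3/2
3 + 1/(3/2) = 3 + 2/3 = 11/3
29 + 1/(11/3) = 29 + 3/11 = 322/11

322/11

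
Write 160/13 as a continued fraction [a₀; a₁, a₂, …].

160 = 12·13 + 4, so a_0 = 12
13 = 3·4 + 1, so a_1 = 3
4 = 4·1 + 0, so a_2 = 4

[12; 3, 4]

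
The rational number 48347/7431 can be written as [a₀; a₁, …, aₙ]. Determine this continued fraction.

48347 ÷ 7431 → quotient 6, remainder 3761
7431 ÷ 3761 → quotient 1, remainder 3670
3761 ÷ 3670 → quotient 1, remainder 91
3670 ÷ 91 → quotient 40, remainder 30
91 ÷ 30 → quotient 3, remainder 1
30 ÷ 1 → quotient 30, remainder 0

[6; 1, 1, 40, 3, 30]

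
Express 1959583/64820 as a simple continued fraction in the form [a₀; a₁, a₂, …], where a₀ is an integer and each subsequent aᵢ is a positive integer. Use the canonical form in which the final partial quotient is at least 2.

Repeatedly divide and take the remainder:
1959583 ÷ 64820 → quotient 30, remainder 14983
64820 ÷ 14983 → quotient 4, remainder 4888
14983 ÷ 4888 → quotient 3, remainder 319
4888 ÷ 319 → quotient 15, remainder 103
319 ÷ 103 → quotient 3, remainder 10
103 ÷ 10 → quotient 10, remainder 3
10 ÷ 3 → quotient 3, remainder 1
3 ÷ 1 → quotient 3, remainder 0

[30; 4, 3, 15, 3, 10, 3, 3]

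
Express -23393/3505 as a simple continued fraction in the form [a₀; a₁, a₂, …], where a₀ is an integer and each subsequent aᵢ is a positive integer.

-23393 ÷ 3505 → quotient -7, remainder 1142
3505 ÷ 1142 → quotient 3, remainder 79
1142 ÷ 79 → quotient 14, remainder 36
79 ÷ 36 → quotient 2, remainder 7
36 ÷ 7 → quotient 5, remainder 1
7 ÷ 1 → quotient 7, remainder 0

[-7; 3, 14, 2, 5, 7]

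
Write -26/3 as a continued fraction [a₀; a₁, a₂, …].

Apply division with remainder until the remainder is 0:
-26 = -9·3 + 1, so a_0 = -9
3 = 3·1 + 0, so a_1 = 3

[-9; 3]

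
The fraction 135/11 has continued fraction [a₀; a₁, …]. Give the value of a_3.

2

⌊135/11⌋ = 12, remainder 3
⌊11/3⌋ = 3, remainder 2
⌊3/2⌋ = 1, remainder 1
⌊2/1⌋ = 2, remainder 0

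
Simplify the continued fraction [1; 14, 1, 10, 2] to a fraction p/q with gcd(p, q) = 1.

366/343

a_0 = 1: 1/1
a_1 = 14: 15/14
a_2 = 1: 16/15
a_3 = 10: 175/164
a_4 = 2: 366/343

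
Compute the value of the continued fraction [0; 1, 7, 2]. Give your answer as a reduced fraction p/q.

Start with 2.
7 + 1/(2/1) = 7 + 1/2 = 15/2
1 + 1/(15/2) = 1 + 2/15 = 17/15
0 + 1/(17/15) = 0 + 15/17 = 15/17

15/17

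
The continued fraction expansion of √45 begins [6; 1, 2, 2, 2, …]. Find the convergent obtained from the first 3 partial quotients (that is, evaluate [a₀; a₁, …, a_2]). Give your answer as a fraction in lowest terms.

Start with 2.
1 + 1/(2/1) = 1 + 1/2 = 3/2
6 + 1/(3/2) = 6 + 2/3 = 20/3

20/3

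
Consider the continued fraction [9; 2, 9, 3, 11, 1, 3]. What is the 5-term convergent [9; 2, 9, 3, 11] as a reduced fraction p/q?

a_0 = 9: 9/1
a_1 = 2: 19/2
a_2 = 9: 180/19
a_3 = 3: 559/59
a_4 = 11: 6329/668

6329/668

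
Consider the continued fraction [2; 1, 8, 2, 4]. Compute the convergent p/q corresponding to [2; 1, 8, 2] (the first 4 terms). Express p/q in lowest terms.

55/19

Build up convergents one term at a time:
a_0 = 2: 2/1
a_1 = 1: 3/1
a_2 = 8: 26/9
a_3 = 2: 55/19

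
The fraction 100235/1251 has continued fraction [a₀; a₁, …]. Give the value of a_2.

14

100235 = 80·1251 + 155, so a_0 = 80
1251 = 8·155 + 11, so a_1 = 8
155 = 14·11 + 1, so a_2 = 14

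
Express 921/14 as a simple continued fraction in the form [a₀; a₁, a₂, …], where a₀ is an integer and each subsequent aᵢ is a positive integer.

Run the Euclidean algorithm, recording each quotient:
921 = 65·14 + 11, so a_0 = 65
14 = 1·11 + 3, so a_1 = 1
11 = 3·3 + 2, so a_2 = 3
3 = 1·2 + 1, so a_3 = 1
2 = 2·1 + 0, so a_4 = 2

[65; 1, 3, 1, 2]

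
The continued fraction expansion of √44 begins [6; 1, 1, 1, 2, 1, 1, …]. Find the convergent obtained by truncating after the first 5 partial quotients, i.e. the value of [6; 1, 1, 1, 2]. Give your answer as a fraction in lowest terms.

Start with 2.
1 + 1/(2/1) = 1 + 1/2 = 3/2
1 + 1/(3/2) = 1 + 2/3 = 5/3
1 + 1/(5/3) = 1 + 3/5 = 8/5
6 + 1/(8/5) = 6 + 5/8 = 53/8

53/8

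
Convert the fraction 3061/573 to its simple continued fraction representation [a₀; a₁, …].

[5; 2, 1, 12, 15]

Apply division with remainder until the remainder is 0:
⌊3061/573⌋ = 5, remainder 196
⌊573/196⌋ = 2, remainder 181
⌊196/181⌋ = 1, remainder 15
⌊181/15⌋ = 12, remainder 1
⌊15/1⌋ = 15, remainder 0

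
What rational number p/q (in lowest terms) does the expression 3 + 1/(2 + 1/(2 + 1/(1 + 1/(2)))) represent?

65/19

a_0 = 3: 3/1
a_1 = 2: 7/2
a_2 = 2: 17/5
a_3 = 1: 24/7
a_4 = 2: 65/19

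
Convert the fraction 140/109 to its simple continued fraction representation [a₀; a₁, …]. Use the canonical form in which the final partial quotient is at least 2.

140 ÷ 109 → quotient 1, remainder 31
109 ÷ 31 → quotient 3, remainder 16
31 ÷ 16 → quotient 1, remainder 15
16 ÷ 15 → quotient 1, remainder 1
15 ÷ 1 → quotient 15, remainder 0

[1; 3, 1, 1, 15]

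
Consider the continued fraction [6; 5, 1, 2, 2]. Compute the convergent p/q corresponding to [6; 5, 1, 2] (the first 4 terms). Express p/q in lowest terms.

105/17

Work from the innermost term outward:
Start with 2.
1 + 1/(2/1) = 1 + 1/2 = 3/2
5 + 1/(3/2) = 5 + 2/3 = 17/3
6 + 1/(17/3) = 6 + 3/17 = 105/17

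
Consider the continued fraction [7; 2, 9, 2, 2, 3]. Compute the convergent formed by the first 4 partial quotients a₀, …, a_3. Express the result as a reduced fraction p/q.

299/40

Compute successive convergents:
a_0 = 7: 7/1
a_1 = 2: 15/2
a_2 = 9: 142/19
a_3 = 2: 299/40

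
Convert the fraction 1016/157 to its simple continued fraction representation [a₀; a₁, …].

[6; 2, 8, 4, 2]

Run the Euclidean algorithm, recording each quotient:
⌊1016/157⌋ = 6, remainder 74
⌊157/74⌋ = 2, remainder 9
⌊74/9⌋ = 8, remainder 2
⌊9/2⌋ = 4, remainder 1
⌊2/1⌋ = 2, remainder 0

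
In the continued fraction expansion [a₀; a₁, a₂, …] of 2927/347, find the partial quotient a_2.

3

⌊2927/347⌋ = 8, remainder 151
⌊347/151⌋ = 2, remainder 45
⌊151/45⌋ = 3, remainder 16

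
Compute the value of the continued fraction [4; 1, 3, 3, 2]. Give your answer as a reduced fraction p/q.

143/30

Start with 2.
3 + 1/(2/1) = 3 + 1/2 = 7/2
3 + 1/(7/2) = 3 + 2/7 = 23/7
1 + 1/(23/7) = 1 + 7/23 = 30/23
4 + 1/(30/23) = 4 + 23/30 = 143/30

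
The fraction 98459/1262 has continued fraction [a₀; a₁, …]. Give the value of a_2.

1

Apply division with remainder until the remainder is 0:
⌊98459/1262⌋ = 78, remainder 23
⌊1262/23⌋ = 54, remainder 20
⌊23/20⌋ = 1, remainder 3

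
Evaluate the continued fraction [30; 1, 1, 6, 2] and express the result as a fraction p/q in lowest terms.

a_0 = 30: 30/1
a_1 = 1: 31/1
a_2 = 1: 61/2
a_3 = 6: 397/13
a_4 = 2: 855/28

855/28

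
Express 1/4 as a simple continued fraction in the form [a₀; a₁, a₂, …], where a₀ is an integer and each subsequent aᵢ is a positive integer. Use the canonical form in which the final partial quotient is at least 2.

[0; 4]

⌊1/4⌋ = 0, remainder 1
⌊4/1⌋ = 4, remainder 0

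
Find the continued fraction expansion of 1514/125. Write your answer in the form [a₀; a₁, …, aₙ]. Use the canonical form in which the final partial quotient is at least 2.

1514 ÷ 125 → quotient 12, remainder 14
125 ÷ 14 → quotient 8, remainder 13
14 ÷ 13 → quotient 1, remainder 1
13 ÷ 1 → quotient 13, remainder 0

[12; 8, 1, 13]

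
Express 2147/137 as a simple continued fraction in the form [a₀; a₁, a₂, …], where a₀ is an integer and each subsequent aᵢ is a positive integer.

[15; 1, 2, 22, 2]

Repeatedly divide and take the remainder:
2147 = 15·137 + 92, so a_0 = 15
137 = 1·92 + 45, so a_1 = 1
92 = 2·45 + 2, so a_2 = 2
45 = 22·2 + 1, so a_3 = 22
2 = 2·1 + 0, so a_4 = 2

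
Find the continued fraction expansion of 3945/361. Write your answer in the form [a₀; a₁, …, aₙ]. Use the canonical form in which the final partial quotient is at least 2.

3945 = 10·361 + 335, so a_0 = 10
361 = 1·335 + 26, so a_1 = 1
335 = 12·26 + 23, so a_2 = 12
26 = 1·23 + 3, so a_3 = 1
23 = 7·3 + 2, so a_4 = 7
3 = 1·2 + 1, so a_5 = 1
2 = 2·1 + 0, so a_6 = 2

[10; 1, 12, 1, 7, 1, 2]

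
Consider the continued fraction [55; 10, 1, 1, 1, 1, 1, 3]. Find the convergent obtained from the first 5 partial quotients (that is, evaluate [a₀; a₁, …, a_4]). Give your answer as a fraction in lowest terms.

a_0 = 55: 55/1
a_1 = 10: 551/10
a_2 = 1: 606/11
a_3 = 1: 1157/21
a_4 = 1: 1763/32

1763/32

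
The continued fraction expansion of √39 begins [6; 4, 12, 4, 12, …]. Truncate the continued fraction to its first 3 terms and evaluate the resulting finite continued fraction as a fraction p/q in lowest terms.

Use the convergent recurrence hₖ = aₖ·hₖ₋₁ + hₖ₋₂ (and likewise for the denominators kₖ):
a_0 = 6: 6/1
a_1 = 4: 25/4
a_2 = 12: 306/49

306/49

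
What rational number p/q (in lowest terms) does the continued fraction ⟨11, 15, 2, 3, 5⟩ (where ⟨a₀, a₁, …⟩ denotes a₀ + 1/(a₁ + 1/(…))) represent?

6318/571

Starting at the tail and folding back:
Start with 5.
3 + 1/(5/1) = 3 + 1/5 = 16/5
2 + 1/(16/5) = 2 + 5/16 = 37/16
15 + 1/(37/16) = 15 + 16/37 = 571/37
11 + 1/(571/37) = 11 + 37/571 = 6318/571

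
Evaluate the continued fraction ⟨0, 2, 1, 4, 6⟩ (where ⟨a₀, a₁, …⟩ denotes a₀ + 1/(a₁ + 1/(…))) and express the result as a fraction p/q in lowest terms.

a_0 = 0: 0/1
a_1 = 2: 1/2
a_2 = 1: 1/3
a_3 = 4: 5/14
a_4 = 6: 31/87

31/87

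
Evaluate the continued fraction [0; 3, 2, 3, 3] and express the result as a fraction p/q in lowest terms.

23/79

Start with 3.
3 + 1/(3/1) = 3 + 1/3 = 10/3
2 + 1/(10/3) = 2 + 3/10 = 23/10
3 + 1/(23/10) = 3 + 10/23 = 79/23
0 + 1/(79/23) = 0 + 23/79 = 23/79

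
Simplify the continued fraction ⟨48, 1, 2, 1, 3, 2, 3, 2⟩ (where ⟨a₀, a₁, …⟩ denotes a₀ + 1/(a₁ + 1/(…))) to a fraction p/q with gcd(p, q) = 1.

13061/268

a_0 = 48: 48/1
a_1 = 1: 49/1
a_2 = 2: 146/3
a_3 = 1: 195/4
a_4 = 3: 731/15
a_5 = 2: 1657/34
a_6 = 3: 5702/117
a_7 = 2: 13061/268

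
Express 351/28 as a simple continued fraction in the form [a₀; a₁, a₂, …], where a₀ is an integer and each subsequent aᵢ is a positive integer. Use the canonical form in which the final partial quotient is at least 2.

[12; 1, 1, 6, 2]

351 ÷ 28 → quotient 12, remainder 15
28 ÷ 15 → quotient 1, remainder 13
15 ÷ 13 → quotient 1, remainder 2
13 ÷ 2 → quotient 6, remainder 1
2 ÷ 1 → quotient 2, remainder 0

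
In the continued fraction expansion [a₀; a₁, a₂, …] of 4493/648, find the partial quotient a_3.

4493 ÷ 648 → quotient 6, remainder 605
648 ÷ 605 → quotient 1, remainder 43
605 ÷ 43 → quotient 14, remainder 3
43 ÷ 3 → quotient 14, remainder 1

14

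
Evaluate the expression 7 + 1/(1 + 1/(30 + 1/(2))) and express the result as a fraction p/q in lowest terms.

a_0 = 7: 7/1
a_1 = 1: 8/1
a_2 = 30: 247/31
a_3 = 2: 502/63

502/63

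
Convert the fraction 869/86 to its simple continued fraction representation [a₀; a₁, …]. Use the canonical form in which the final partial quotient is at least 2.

869 ÷ 86 → quotient 10, remainder 9
86 ÷ 9 → quotient 9, remainder 5
9 ÷ 5 → quotient 1, remainder 4
5 ÷ 4 → quotient 1, remainder 1
4 ÷ 1 → quotient 4, remainder 0

[10; 9, 1, 1, 4]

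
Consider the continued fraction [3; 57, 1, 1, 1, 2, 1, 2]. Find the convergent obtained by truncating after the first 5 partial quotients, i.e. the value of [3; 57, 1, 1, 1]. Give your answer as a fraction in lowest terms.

Start with 1.
1 + 1/(1/1) = 1 + 1/1 = 2/1
1 + 1/(2/1) = 1 + 1/2 = 3/2
57 + 1/(3/2) = 57 + 2/3 = 173/3
3 + 1/(173/3) = 3 + 3/173 = 522/173

522/173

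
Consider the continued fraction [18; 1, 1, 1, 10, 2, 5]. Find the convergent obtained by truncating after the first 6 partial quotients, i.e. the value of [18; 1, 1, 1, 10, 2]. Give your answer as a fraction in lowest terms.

1250/67

a_0 = 18: 18/1
a_1 = 1: 19/1
a_2 = 1: 37/2
a_3 = 1: 56/3
a_4 = 10: 597/32
a_5 = 2: 1250/67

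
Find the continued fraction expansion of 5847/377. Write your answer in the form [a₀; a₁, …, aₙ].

[15; 1, 1, 26, 2, 3]

⌊5847/377⌋ = 15, remainder 192
⌊377/192⌋ = 1, remainder 185
⌊192/185⌋ = 1, remainder 7
⌊185/7⌋ = 26, remainder 3
⌊7/3⌋ = 2, remainder 1
⌊3/1⌋ = 3, remainder 0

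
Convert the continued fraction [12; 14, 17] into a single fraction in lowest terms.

Start with 17.
14 + 1/(17/1) = 14 + 1/17 = 239/17
12 + 1/(239/17) = 12 + 17/239 = 2885/239

2885/239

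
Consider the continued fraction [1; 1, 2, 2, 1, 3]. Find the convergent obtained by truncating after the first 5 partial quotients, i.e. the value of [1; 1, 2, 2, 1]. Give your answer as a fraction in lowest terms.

Build up convergents one term at a time:
a_0 = 1: 1/1
a_1 = 1: 2/1
a_2 = 2: 5/3
a_3 = 2: 12/7
a_4 = 1: 17/10

17/10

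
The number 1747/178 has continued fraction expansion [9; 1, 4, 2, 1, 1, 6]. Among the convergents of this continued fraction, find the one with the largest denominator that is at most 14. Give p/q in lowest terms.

a_0 = 9: 9/1  (≤ bound)
a_1 = 1: 10/1  (≤ bound)
a_2 = 4: 49/5  (≤ bound)
a_3 = 2: 108/11  (≤ bound)
a_4 = 1: 157/16  (> 14, stop)

108/11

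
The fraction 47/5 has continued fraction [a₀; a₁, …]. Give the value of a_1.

2

47 ÷ 5 → quotient 9, remainder 2
5 ÷ 2 → quotient 2, remainder 1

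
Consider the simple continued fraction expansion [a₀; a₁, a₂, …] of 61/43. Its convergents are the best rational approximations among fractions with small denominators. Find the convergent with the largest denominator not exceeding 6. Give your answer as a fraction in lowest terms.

List convergents until the denominator exceeds the bound:
a_0 = 1: 1/1  (≤ bound)
a_1 = 2: 3/2  (≤ bound)
a_2 = 2: 7/5  (≤ bound)
a_3 = 1: 10/7  (> 6, stop)

7/5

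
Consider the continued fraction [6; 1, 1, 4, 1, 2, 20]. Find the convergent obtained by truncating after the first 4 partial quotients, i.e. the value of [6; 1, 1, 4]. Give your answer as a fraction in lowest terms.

59/9

Build up convergents one term at a time:
a_0 = 6: 6/1
a_1 = 1: 7/1
a_2 = 1: 13/2
a_3 = 4: 59/9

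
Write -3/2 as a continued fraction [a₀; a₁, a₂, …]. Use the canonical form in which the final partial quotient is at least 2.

[-2; 2]

⌊-3/2⌋ = -2, remainder 1
⌊2/1⌋ = 2, remainder 0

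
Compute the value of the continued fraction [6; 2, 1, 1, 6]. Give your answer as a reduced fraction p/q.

211/33

a_0 = 6: 6/1
a_1 = 2: 13/2
a_2 = 1: 19/3
a_3 = 1: 32/5
a_4 = 6: 211/33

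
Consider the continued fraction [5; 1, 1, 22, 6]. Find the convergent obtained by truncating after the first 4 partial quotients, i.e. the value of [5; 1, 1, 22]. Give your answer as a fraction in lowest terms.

a_0 = 5: 5/1
a_1 = 1: 6/1
a_2 = 1: 11/2
a_3 = 22: 248/45

248/45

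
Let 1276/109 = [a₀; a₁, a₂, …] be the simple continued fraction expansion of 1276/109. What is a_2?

Apply division with remainder until the remainder is 0:
⌊1276/109⌋ = 11, remainder 77
⌊109/77⌋ = 1, remainder 32
⌊77/32⌋ = 2, remainder 13

2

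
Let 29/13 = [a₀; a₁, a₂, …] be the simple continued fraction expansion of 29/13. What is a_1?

4

29 = 2·13 + 3, so a_0 = 2
13 = 4·3 + 1, so a_1 = 4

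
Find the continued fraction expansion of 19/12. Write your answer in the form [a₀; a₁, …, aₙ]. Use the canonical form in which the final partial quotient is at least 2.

[1; 1, 1, 2, 2]

19 ÷ 12 → quotient 1, remainder 7
12 ÷ 7 → quotient 1, remainder 5
7 ÷ 5 → quotient 1, remainder 2
5 ÷ 2 → quotient 2, remainder 1
2 ÷ 1 → quotient 2, remainder 0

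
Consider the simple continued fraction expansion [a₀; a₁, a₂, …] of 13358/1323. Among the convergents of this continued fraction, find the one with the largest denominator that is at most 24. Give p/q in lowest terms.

List convergents until the denominator exceeds the bound:
a_0 = 10: 10/1  (≤ bound)
a_1 = 10: 101/10  (≤ bound)
a_2 = 2: 212/21  (≤ bound)
a_3 = 1: 313/31  (> 24, stop)

212/21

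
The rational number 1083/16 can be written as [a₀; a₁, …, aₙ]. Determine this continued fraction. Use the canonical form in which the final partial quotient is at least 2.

[67; 1, 2, 5]

⌊1083/16⌋ = 67, remainder 11
⌊16/11⌋ = 1, remainder 5
⌊11/5⌋ = 2, remainder 1
⌊5/1⌋ = 5, remainder 0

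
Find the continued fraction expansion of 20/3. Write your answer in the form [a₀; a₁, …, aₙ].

20 ÷ 3 → quotient 6, remainder 2
3 ÷ 2 → quotient 1, remainder 1
2 ÷ 1 → quotient 2, remainder 0

[6; 1, 2]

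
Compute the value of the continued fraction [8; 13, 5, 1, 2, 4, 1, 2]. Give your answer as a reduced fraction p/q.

27240/3373

a_0 = 8: 8/1
a_1 = 13: 105/13
a_2 = 5: 533/66
a_3 = 1: 638/79
a_4 = 2: 1809/224
a_5 = 4: 7874/975
a_6 = 1: 9683/1199
a_7 = 2: 27240/3373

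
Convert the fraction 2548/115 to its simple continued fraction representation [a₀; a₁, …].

Run the Euclidean algorithm, recording each quotient:
2548 = 22·115 + 18, so a_0 = 22
115 = 6·18 + 7, so a_1 = 6
18 = 2·7 + 4, so a_2 = 2
7 = 1·4 + 3, so a_3 = 1
4 = 1·3 + 1, so a_4 = 1
3 = 3·1 + 0, so a_5 = 3

[22; 6, 2, 1, 1, 3]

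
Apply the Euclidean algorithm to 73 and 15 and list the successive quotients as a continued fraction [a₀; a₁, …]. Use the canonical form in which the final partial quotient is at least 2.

[4; 1, 6, 2]

Repeatedly divide and take the remainder:
73 ÷ 15 → quotient 4, remainder 13
15 ÷ 13 → quotient 1, remainder 2
13 ÷ 2 → quotient 6, remainder 1
2 ÷ 1 → quotient 2, remainder 0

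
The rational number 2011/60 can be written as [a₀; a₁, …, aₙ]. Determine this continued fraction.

⌊2011/60⌋ = 33, remainder 31
⌊60/31⌋ = 1, remainder 29
⌊31/29⌋ = 1, remainder 2
⌊29/2⌋ = 14, remainder 1
⌊2/1⌋ = 2, remainder 0

[33; 1, 1, 14, 2]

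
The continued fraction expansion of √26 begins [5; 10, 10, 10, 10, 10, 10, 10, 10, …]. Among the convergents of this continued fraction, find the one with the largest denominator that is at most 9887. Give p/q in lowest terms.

5201/1020

a_0 = 5: 5/1  (≤ bound)
a_1 = 10: 51/10  (≤ bound)
a_2 = 10: 515/101  (≤ bound)
a_3 = 10: 5201/1020  (≤ bound)
a_4 = 10: 52525/10301  (> 9887, stop)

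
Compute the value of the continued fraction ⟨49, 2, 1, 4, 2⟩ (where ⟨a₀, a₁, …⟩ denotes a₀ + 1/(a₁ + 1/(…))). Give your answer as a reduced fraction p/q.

1530/31

Work from the innermost term outward:
Start with 2.
4 + 1/(2/1) = 4 + 1/2 = 9/2
1 + 1/(9/2) = 1 + 2/9 = 11/9
2 + 1/(11/9) = 2 + 9/11 = 31/11
49 + 1/(31/11) = 49 + 11/31 = 1530/31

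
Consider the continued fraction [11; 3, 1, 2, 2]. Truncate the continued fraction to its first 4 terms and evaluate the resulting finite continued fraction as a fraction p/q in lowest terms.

124/11

Work from the innermost term outward:
Start with 2.
1 + 1/(2/1) = 1 + 1/2 = 3/2
3 + 1/(3/2) = 3 + 2/3 = 11/3
11 + 1/(11/3) = 11 + 3/11 = 124/11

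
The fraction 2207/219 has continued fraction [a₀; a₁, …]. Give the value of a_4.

2

Apply division with remainder until the remainder is 0:
2207 ÷ 219 → quotient 10, remainder 17
219 ÷ 17 → quotient 12, remainder 15
17 ÷ 15 → quotient 1, remainder 2
15 ÷ 2 → quotient 7, remainder 1
2 ÷ 1 → quotient 2, remainder 0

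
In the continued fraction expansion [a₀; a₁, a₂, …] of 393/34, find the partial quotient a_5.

⌊393/34⌋ = 11, remainder 19
⌊34/19⌋ = 1, remainder 15
⌊19/15⌋ = 1, remainder 4
⌊15/4⌋ = 3, remainder 3
⌊4/3⌋ = 1, remainder 1
⌊3/1⌋ = 3, remainder 0

3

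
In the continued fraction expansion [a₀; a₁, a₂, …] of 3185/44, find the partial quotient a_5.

Repeatedly divide and take the remainder:
⌊3185/44⌋ = 72, remainder 17
⌊44/17⌋ = 2, remainder 10
⌊17/10⌋ = 1, remainder 7
⌊10/7⌋ = 1, remainder 3
⌊7/3⌋ = 2, remainder 1
⌊3/1⌋ = 3, remainder 0

3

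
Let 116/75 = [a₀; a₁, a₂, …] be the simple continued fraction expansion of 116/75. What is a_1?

⌊116/75⌋ = 1, remainder 41
⌊75/41⌋ = 1, remainder 34

1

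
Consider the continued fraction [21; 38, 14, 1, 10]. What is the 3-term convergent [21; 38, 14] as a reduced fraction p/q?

11207/533

a_0 = 21: 21/1
a_1 = 38: 799/38
a_2 = 14: 11207/533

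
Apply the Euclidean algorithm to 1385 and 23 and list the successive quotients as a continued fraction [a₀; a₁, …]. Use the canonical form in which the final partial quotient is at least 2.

1385 ÷ 23 → quotient 60, remainder 5
23 ÷ 5 → quotient 4, remainder 3
5 ÷ 3 → quotient 1, remainder 2
3 ÷ 2 → quotient 1, remainder 1
2 ÷ 1 → quotient 2, remainder 0

[60; 4, 1, 1, 2]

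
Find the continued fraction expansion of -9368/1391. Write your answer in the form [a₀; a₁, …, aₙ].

[-7; 3, 1, 3, 2, 1, 13, 2]

-9368 ÷ 1391 → quotient -7, remainder 369
1391 ÷ 369 → quotient 3, remainder 284
369 ÷ 284 → quotient 1, remainder 85
284 ÷ 85 → quotient 3, remainder 29
85 ÷ 29 → quotient 2, remainder 27
29 ÷ 27 → quotient 1, remainder 2
27 ÷ 2 → quotient 13, remainder 1
2 ÷ 1 → quotient 2, remainder 0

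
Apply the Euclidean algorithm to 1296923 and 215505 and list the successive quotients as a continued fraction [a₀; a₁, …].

1296923 ÷ 215505 → quotient 6, remainder 3893
215505 ÷ 3893 → quotient 55, remainder 1390
3893 ÷ 1390 → quotient 2, remainder 1113
1390 ÷ 1113 → quotient 1, remainder 277
1113 ÷ 277 → quotient 4, remainder 5
277 ÷ 5 → quotient 55, remainder 2
5 ÷ 2 → quotient 2, remainder 1
2 ÷ 1 → quotient 2, remainder 0

[6; 55, 2, 1, 4, 55, 2, 2]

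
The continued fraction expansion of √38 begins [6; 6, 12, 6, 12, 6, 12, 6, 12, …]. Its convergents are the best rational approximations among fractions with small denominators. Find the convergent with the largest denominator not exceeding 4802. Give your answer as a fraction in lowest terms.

2737/444

a_0 = 6: 6/1  (≤ bound)
a_1 = 6: 37/6  (≤ bound)
a_2 = 12: 450/73  (≤ bound)
a_3 = 6: 2737/444  (≤ bound)
a_4 = 12: 33294/5401  (> 4802, stop)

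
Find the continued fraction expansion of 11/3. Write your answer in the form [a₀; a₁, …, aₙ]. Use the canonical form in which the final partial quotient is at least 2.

⌊11/3⌋ = 3, remainder 2
⌊3/2⌋ = 1, remainder 1
⌊2/1⌋ = 2, remainder 0

[3; 1, 2]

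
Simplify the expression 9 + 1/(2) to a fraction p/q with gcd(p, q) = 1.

Collapse the nested fraction from the inside out:
Start with 2.
9 + 1/(2/1) = 9 + 1/2 = 19/2

19/2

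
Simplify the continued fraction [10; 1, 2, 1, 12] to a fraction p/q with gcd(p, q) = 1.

548/51

Work from the innermost term outward:
Start with 12.
1 + 1/(12/1) = 1 + 1/12 = 13/12
2 + 1/(13/12) = 2 + 12/13 = 38/13
1 + 1/(38/13) = 1 + 13/38 = 51/38
10 + 1/(51/38) = 10 + 38/51 = 548/51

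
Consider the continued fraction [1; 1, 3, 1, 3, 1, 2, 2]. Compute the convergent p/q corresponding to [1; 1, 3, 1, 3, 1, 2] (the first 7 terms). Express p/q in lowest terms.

Work from the innermost term outward:
Start with 2.
1 + 1/(2/1) = 1 + 1/2 = 3/2
3 + 1/(3/2) = 3 + 2/3 = 11/3
1 + 1/(11/3) = 1 + 3/11 = 14/11
3 + 1/(14/11) = 3 + 11/14 = 53/14
1 + 1/(53/14) = 1 + 14/53 = 67/53
1 + 1/(67/53) = 1 + 53/67 = 120/67

120/67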